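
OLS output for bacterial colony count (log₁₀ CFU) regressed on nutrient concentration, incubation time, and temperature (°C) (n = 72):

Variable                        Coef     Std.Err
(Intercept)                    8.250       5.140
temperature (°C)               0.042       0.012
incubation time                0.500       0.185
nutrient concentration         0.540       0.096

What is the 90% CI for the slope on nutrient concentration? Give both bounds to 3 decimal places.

(0.380, 0.700)

Read off: b = 0.540, SE = 0.096 for nutrient concentration.
df = n − k − 1 = 72 − 3 − 1 = 68.
t* = t_{0.05, 68} = 1.667572.
Margin = t* × SE = 1.667572 × 0.096 = 0.16009.
CI: 0.540 ± 0.16009 → (0.380, 0.700).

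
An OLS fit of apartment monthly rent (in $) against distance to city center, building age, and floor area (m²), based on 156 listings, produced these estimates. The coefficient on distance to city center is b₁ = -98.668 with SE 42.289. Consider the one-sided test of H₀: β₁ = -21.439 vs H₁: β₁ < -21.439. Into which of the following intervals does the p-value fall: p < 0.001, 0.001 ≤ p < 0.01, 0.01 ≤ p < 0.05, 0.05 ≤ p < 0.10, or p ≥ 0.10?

t = (-98.668 − (-21.439)) / 42.289 = -1.826.
df = n − k − 1 = 156 − 3 − 1 = 152.
One-sided p = P(T_{152} < t) ≈ 0.0349.
So 0.01 ≤ p < 0.05.

0.01 ≤ p < 0.05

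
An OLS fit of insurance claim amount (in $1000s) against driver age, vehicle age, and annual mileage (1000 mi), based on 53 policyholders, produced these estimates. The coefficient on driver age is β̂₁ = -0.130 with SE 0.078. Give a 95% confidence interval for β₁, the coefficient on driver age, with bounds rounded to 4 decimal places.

df = n − k − 1 = 53 − 3 − 1 = 49.
t* = t_{0.025, 49} = 2.009575.
Margin = t* × SE = 2.009575 × 0.078 = 0.156747.
CI: -0.130 ± 0.156747 → (-0.2867, 0.0267).
With 95% confidence, each one-unit increase in driver age is associated with a change of between -0.2867 and 0.0267 $1000s in insurance claim amount, holding the other predictors fixed.

(-0.2867, 0.0267)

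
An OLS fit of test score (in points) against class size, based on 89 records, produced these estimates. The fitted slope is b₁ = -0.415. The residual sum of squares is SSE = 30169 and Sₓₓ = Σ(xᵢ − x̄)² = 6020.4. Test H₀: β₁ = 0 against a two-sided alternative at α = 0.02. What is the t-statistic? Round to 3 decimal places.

t = -1.729

MSE = SSE/(n − 2) = 30169/87 = 346.77.
SE(b₁) = √(MSE/Sₓₓ) = √(346.77/6020.4) = 0.239998.
t = -0.415 / 0.239998 = -1.729.
df = n − 2 = 87.
Two-sided p ≈ 0.0873, which is ≥ 0.02, so fail to reject H₀.
The data do not give significant evidence of an association between class size and test score.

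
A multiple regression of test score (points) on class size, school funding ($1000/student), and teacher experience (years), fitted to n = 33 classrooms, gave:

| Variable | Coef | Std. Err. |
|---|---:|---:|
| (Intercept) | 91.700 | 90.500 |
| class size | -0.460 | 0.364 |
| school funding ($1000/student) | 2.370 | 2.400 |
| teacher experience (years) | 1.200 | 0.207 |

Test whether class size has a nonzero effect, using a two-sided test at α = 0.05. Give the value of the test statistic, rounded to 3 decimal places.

t = -1.264

Read off: b = -0.460, SE = 0.364 for class size.
H₀: β₁ = 0 vs H₁: β₁ ≠ 0.
t = -0.460 / 0.364 = -1.264.
df = n − k − 1 = 33 − 3 − 1 = 29.
Two-sided p ≈ 0.2164, which is ≥ 0.05, so fail to reject H₀.
The data do not give significant evidence of an association between class size and test score, after adjusting for the other predictors.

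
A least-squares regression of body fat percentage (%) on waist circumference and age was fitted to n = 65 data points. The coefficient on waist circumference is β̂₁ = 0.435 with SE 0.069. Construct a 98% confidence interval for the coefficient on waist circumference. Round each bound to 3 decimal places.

(0.270, 0.600)

df = n − k − 1 = 65 − 2 − 1 = 62.
t* = t_{0.01, 62} = 2.388011.
Margin = t* × SE = 2.388011 × 0.069 = 0.16477.
CI: 0.435 ± 0.16477 → (0.270, 0.600).
With 98% confidence, each one-unit increase in waist circumference is associated with a change of between 0.270 and 0.600 % in body fat percentage, holding the other predictors fixed.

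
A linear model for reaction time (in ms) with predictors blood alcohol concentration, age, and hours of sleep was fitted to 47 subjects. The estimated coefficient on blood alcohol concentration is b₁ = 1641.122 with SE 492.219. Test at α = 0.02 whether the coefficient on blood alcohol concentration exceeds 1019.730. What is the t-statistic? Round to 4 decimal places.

t = 1.2624

H₀: β₁ = 1019.730 vs H₁: β₁ > 1019.730.
t = (b₁ − β₁⁰)/SE = (1641.122 − 1019.730) / 492.219 = 1.2624.
df = n − k − 1 = 47 − 3 − 1 = 43.
One-sided p ≈ 0.1068, which is ≥ 0.02, so fail to reject H₀.
The data do not give significant evidence that the true slope on blood alcohol concentration exceeds 1019.730 ms per unit, holding the other predictors fixed.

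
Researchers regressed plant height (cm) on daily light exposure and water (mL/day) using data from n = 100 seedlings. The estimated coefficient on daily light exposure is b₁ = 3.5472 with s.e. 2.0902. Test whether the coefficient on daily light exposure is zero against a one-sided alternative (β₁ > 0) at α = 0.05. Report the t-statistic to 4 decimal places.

H₀: β₁ = 0 vs H₁: β₁ > 0.
t = (b₁ − β₁⁰)/SE = 3.5472 / 2.0902 = 1.6971.
df = n − k − 1 = 100 − 2 − 1 = 97.
One-sided p ≈ 0.0464, which is < 0.05, so reject H₀.
There is evidence that the true slope on daily light exposure is positive, holding the other predictors fixed.

t = 1.6971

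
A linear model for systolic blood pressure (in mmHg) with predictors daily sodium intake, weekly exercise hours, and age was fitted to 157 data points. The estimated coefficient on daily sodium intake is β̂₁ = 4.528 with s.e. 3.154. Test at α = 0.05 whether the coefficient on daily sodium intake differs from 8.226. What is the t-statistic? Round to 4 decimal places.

t = -1.1725

H₀: β₁ = 8.226 vs H₁: β₁ ≠ 8.226.
t = (β̂₁ − β₁⁰)/SE = (4.528 − 8.226) / 3.154 = -1.1725.
df = n − k − 1 = 157 − 3 − 1 = 153.
Two-sided p ≈ 0.2428, which is ≥ 0.05, so fail to reject H₀.
The data are consistent with a true slope of 8.226 mmHg per unit of daily sodium intake, holding the other predictors fixed.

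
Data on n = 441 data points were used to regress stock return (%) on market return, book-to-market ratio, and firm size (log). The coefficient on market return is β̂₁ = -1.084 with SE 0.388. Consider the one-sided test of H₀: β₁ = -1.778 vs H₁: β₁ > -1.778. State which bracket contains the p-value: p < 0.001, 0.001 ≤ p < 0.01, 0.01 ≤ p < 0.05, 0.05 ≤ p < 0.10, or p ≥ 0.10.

t = (-1.084 − (-1.778)) / 0.388 = 1.789.
df = n − k − 1 = 441 − 3 − 1 = 437.
One-sided p = P(T_{437} > t) ≈ 0.0372.
So 0.01 ≤ p < 0.05.

0.01 ≤ p < 0.05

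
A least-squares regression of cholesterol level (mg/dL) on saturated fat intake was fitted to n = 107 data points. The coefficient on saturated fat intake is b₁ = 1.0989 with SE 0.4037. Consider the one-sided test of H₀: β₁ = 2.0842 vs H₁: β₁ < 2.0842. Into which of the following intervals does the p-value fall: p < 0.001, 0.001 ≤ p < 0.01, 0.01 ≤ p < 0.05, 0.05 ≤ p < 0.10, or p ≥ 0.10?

0.001 ≤ p < 0.01

t = (1.0989 − 2.0842) / 0.4037 = -2.441.
df = n − 2 = 107 − 2 = 105.
One-sided p = P(T_{105} < t) ≈ 0.0082.
So 0.001 ≤ p < 0.01.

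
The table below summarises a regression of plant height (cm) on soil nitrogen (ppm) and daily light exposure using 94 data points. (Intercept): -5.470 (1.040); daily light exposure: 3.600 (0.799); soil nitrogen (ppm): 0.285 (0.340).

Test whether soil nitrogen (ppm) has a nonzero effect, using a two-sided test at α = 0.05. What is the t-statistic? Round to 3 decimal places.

Read off: b = 0.285, SE = 0.340 for soil nitrogen (ppm).
H₀: β₁ = 0 vs H₁: β₁ ≠ 0.
t = 0.285 / 0.340 = 0.838.
df = n − k − 1 = 94 − 2 − 1 = 91.
Two-sided p ≈ 0.4041, which is ≥ 0.05, so fail to reject H₀.
The data do not give significant evidence of an association between soil nitrogen (ppm) and plant height, after adjusting for the other predictors.

t = 0.838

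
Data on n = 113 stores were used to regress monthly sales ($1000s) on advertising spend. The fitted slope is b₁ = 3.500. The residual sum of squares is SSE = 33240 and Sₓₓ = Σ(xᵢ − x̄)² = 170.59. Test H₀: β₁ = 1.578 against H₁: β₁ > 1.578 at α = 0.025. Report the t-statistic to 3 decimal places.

t = 1.451

MSE = SSE/(n − 2) = 33240/111 = 299.459.
SE(b₁) = √(MSE/Sₓₓ) = √(299.459/170.59) = 1.32493.
t = (3.500 − 1.578) / 1.32493 = 1.451.
df = n − 2 = 111.
One-sided p ≈ 0.0748, which is ≥ 0.025, so fail to reject H₀.
The data do not give significant evidence that the true slope on advertising spend exceeds 1.578 $1000s per unit.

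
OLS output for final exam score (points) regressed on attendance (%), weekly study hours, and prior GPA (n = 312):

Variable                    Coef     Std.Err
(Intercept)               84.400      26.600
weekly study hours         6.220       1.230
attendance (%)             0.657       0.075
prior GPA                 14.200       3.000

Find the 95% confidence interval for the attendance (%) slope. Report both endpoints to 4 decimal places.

(0.5094, 0.8046)

Read off: b = 0.657, SE = 0.075 for attendance (%).
df = n − k − 1 = 312 − 3 − 1 = 308.
t* = t_{0.025, 308} = 1.967696.
Margin = t* × SE = 1.967696 × 0.075 = 0.147577.
CI: 0.657 ± 0.147577 → (0.5094, 0.8046).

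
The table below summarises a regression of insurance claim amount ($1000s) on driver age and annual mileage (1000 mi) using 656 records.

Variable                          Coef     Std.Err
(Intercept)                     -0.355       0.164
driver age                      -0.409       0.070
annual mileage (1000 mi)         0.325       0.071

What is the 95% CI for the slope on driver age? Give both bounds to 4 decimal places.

(-0.5465, -0.2715)

Read off: b = -0.409, SE = 0.070 for driver age.
df = n − k − 1 = 656 − 2 − 1 = 653.
t* = t_{0.025, 653} = 1.963603.
Margin = t* × SE = 1.963603 × 0.070 = 0.137452.
CI: -0.409 ± 0.137452 → (-0.5465, -0.2715).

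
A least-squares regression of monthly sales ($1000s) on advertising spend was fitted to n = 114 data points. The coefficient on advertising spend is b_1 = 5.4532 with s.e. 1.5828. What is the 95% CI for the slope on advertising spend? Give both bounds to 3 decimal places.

(2.317, 8.589)

df = n − 2 = 114 − 2 = 112.
t* = t_{0.025, 112} = 1.981372.
Margin = t* × SE = 1.981372 × 1.5828 = 3.13612.
CI: 5.4532 ± 3.13612 → (2.317, 8.589).
With 95% confidence, each one-unit increase in advertising spend is associated with a change of between 2.317 and 8.589 $1000s in monthly sales.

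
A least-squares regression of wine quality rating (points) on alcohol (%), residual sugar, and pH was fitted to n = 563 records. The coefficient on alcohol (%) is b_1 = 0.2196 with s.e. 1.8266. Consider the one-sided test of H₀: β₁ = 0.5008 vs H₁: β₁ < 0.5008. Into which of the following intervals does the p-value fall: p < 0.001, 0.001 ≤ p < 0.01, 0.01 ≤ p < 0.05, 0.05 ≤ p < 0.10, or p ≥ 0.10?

p ≥ 0.10

t = (0.2196 − 0.5008) / 1.8266 = -0.154.
df = n − k − 1 = 563 − 3 − 1 = 559.
One-sided p = P(T_{559} < t) ≈ 0.4389.
So p ≥ 0.10.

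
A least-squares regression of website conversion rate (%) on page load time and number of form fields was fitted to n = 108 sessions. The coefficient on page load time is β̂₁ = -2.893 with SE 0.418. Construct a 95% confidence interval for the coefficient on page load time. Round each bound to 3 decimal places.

(-3.722, -2.064)

df = n − k − 1 = 108 − 2 − 1 = 105.
t* = t_{0.025, 105} = 1.982815.
Margin = t* × SE = 1.982815 × 0.418 = 0.82882.
CI: -2.893 ± 0.82882 → (-3.722, -2.064).
With 95% confidence, each one-unit increase in page load time is associated with a change of between -3.722 and -2.064 % in website conversion rate, holding the other predictors fixed.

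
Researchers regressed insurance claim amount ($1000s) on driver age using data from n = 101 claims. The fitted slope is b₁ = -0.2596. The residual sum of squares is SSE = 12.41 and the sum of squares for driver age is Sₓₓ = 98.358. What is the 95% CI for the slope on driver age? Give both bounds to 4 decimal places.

(-0.3304, -0.1888)

MSE = SSE/(n − 2) = 12.41/99 = 0.125354.
SE(b₁) = √(MSE/Sₓₓ) = √(0.125354/98.358) = 0.0356996.
df = n − 2 = 99.
t* = t_{0.025, 99} = 1.984217.
Margin = t* × SE = 1.984217 × 0.0356996 = 0.070836.
CI: -0.2596 ± 0.070836 → (-0.3304, -0.1888).
With 95% confidence, each one-unit increase in driver age is associated with a change of between -0.3304 and -0.1888 $1000s in insurance claim amount.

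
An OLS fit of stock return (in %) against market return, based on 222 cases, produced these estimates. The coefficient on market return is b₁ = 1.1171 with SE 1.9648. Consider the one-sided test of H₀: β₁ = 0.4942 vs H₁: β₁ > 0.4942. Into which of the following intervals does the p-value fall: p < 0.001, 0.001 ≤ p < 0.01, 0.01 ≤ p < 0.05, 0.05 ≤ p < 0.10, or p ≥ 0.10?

t = (1.1171 − 0.4942) / 1.9648 = 0.317.
df = n − 2 = 222 − 2 = 220.
One-sided p = P(T_{220} > t) ≈ 0.3758.
So p ≥ 0.10.

p ≥ 0.10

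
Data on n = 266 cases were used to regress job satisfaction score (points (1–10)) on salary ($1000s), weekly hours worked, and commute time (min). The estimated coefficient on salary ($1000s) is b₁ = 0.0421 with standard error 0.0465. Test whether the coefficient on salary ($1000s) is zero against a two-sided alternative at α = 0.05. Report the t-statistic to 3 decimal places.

t = 0.905

H₀: β₁ = 0 vs H₁: β₁ ≠ 0.
t = (b₁ − β₁⁰)/SE = 0.0421 / 0.0465 = 0.905.
df = n − k − 1 = 266 − 3 − 1 = 262.
Two-sided p ≈ 0.3661, which is ≥ 0.05, so fail to reject H₀.
The data do not give significant evidence of an association between salary ($1000s) and job satisfaction score, after adjusting for the other predictors.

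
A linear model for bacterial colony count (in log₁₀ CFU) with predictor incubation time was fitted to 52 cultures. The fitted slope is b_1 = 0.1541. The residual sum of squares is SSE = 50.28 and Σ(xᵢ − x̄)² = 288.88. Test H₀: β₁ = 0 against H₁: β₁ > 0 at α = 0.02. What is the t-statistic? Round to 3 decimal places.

t = 2.612

MSE = SSE/(n − 2) = 50.28/50 = 1.0056.
SE(b_1) = √(MSE/Sₓₓ) = √(1.0056/288.88) = 0.0590003.
t = 0.1541 / 0.0590003 = 2.612.
df = n − 2 = 50.
One-sided p ≈ 0.0059, which is < 0.02, so reject H₀.
There is evidence that the true slope on incubation time is positive.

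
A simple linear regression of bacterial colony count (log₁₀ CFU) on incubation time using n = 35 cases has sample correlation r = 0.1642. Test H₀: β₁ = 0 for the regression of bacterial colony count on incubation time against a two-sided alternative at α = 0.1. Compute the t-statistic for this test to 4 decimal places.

t = r·√(n − 2)/√(1 − r²) = 0.1642·√33/√0.973038 = 0.9562.
df = n − 2 = 33.
Two-sided p ≈ 0.3459, which is ≥ 0.1, so fail to reject H₀.
The data do not give significant evidence of a linear association between incubation time and bacterial colony count.

t = 0.9562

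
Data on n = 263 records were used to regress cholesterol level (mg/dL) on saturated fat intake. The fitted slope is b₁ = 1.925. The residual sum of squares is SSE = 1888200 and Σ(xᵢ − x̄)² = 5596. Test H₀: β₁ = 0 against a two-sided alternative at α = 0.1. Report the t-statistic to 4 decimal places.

t = 1.6930

MSE = SSE/(n − 2) = 1888200/261 = 7234.48.
SE(b₁) = √(MSE/Sₓₓ) = √(7234.48/5596) = 1.13701.
t = 1.925 / 1.13701 = 1.6930.
df = n − 2 = 261.
Two-sided p ≈ 0.0916, which is < 0.1, so reject H₀.
There is evidence that saturated fat intake is associated with cholesterol level.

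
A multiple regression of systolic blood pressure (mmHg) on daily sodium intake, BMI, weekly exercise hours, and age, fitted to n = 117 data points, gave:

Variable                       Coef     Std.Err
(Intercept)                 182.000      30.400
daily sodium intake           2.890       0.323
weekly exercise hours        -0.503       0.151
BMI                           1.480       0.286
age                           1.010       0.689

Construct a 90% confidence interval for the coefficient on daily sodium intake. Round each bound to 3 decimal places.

(2.354, 3.426)

Read off: b = 2.890, SE = 0.323 for daily sodium intake.
df = n − k − 1 = 117 − 4 − 1 = 112.
t* = t_{0.05, 112} = 1.658573.
Margin = t* × SE = 1.658573 × 0.323 = 0.53572.
CI: 2.890 ± 0.53572 → (2.354, 3.426).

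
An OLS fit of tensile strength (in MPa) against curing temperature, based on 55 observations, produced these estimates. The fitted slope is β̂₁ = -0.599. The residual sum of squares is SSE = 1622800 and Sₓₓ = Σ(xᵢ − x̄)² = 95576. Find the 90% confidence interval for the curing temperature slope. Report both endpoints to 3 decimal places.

MSE = SSE/(n − 2) = 1622800/53 = 30618.9.
SE(β̂₁) = √(MSE/Sₓₓ) = √(30618.9/95576) = 0.566005.
df = n − 2 = 53.
t* = t_{0.05, 53} = 1.674116.
Margin = t* × SE = 1.674116 × 0.566005 = 0.94756.
CI: -0.599 ± 0.94756 → (-1.547, 0.349).
With 90% confidence, each one-unit increase in curing temperature is associated with a change of between -1.547 and 0.349 MPa in tensile strength.

(-1.547, 0.349)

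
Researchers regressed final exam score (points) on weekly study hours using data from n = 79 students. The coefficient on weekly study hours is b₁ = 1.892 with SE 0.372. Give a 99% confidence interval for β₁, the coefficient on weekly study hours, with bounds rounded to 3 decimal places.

(0.909, 2.875)

df = n − 2 = 79 − 2 = 77.
t* = t_{0.005, 77} = 2.641198.
Margin = t* × SE = 2.641198 × 0.372 = 0.98253.
CI: 1.892 ± 0.98253 → (0.909, 2.875).
With 99% confidence, each one-unit increase in weekly study hours is associated with a change of between 0.909 and 2.875 points in final exam score.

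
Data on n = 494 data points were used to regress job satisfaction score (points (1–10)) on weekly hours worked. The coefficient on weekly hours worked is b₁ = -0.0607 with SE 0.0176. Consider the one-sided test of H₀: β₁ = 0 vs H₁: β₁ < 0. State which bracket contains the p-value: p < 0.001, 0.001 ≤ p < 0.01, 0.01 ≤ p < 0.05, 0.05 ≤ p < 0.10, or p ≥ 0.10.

t = -0.0607 / 0.0176 = -3.449.
df = n − 2 = 494 − 2 = 492.
One-sided p = P(T_{492} < t) ≈ 0.0003.
So p < 0.001.

p < 0.001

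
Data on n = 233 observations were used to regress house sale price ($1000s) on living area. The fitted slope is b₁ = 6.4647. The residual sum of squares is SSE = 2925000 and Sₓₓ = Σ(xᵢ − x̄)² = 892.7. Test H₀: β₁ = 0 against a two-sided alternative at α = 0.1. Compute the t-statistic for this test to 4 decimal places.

MSE = SSE/(n − 2) = 2925000/231 = 12662.3.
SE(b₁) = √(MSE/Sₓₓ) = √(12662.3/892.7) = 3.76621.
t = 6.4647 / 3.76621 = 1.7165.
df = n − 2 = 231.
Two-sided p ≈ 0.0874, which is < 0.1, so reject H₀.
There is evidence that living area is associated with house sale price.

t = 1.7165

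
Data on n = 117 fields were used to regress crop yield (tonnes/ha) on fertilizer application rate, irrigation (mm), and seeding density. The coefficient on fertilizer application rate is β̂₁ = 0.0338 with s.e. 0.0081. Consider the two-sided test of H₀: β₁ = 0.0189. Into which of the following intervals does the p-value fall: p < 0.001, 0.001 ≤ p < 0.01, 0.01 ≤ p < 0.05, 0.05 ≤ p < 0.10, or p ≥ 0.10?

0.05 ≤ p < 0.10

t = (0.0338 − 0.0189) / 0.0081 = 1.840.
df = n − k − 1 = 117 − 3 − 1 = 113.
Two-sided p = 2·P(T_{113} > |t|) ≈ 0.0685.
So 0.05 ≤ p < 0.10.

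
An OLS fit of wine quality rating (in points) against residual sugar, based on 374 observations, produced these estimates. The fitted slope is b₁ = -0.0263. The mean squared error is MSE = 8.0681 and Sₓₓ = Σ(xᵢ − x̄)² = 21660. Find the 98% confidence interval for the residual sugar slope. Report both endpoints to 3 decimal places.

SE(b₁) = √(MSE/Sₓₓ) = √(8.0681/21660) = 0.0193.
df = n − 2 = 372.
t* = t_{0.01, 372} = 2.336414.
Margin = t* × SE = 2.336414 × 0.0193 = 0.04509.
CI: -0.0263 ± 0.04509 → (-0.071, 0.019).
With 98% confidence, each one-unit increase in residual sugar is associated with a change of between -0.071 and 0.019 points in wine quality rating.

(-0.071, 0.019)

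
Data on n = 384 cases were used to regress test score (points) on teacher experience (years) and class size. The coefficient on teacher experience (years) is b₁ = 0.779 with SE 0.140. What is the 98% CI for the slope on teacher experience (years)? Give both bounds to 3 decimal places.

df = n − k − 1 = 384 − 2 − 1 = 381.
t* = t_{0.01, 381} = 2.336175.
Margin = t* × SE = 2.336175 × 0.140 = 0.32706.
CI: 0.779 ± 0.32706 → (0.452, 1.106).
With 98% confidence, each one-unit increase in teacher experience (years) is associated with a change of between 0.452 and 1.106 points in test score, holding the other predictors fixed.

(0.452, 1.106)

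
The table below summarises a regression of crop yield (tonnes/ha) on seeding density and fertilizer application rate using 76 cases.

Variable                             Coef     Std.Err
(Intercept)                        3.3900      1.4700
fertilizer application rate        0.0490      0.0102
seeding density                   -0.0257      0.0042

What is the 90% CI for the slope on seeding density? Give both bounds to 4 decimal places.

Read off: b = -0.0257, SE = 0.0042 for seeding density.
df = n − k − 1 = 76 − 2 − 1 = 73.
t* = t_{0.05, 73} = 1.665996.
Margin = t* × SE = 1.665996 × 0.0042 = 0.006997.
CI: -0.0257 ± 0.006997 → (-0.0327, -0.0187).

(-0.0327, -0.0187)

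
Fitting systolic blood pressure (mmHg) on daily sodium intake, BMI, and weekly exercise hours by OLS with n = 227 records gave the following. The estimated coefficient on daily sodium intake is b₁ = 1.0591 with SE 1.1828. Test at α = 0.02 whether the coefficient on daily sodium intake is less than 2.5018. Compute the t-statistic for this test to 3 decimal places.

t = -1.220

H₀: β₁ = 2.5018 vs H₁: β₁ < 2.5018.
t = (b₁ − β₁⁰)/SE = (1.0591 − 2.5018) / 1.1828 = -1.220.
df = n − k − 1 = 227 − 3 − 1 = 223.
One-sided p ≈ 0.1119, which is ≥ 0.02, so fail to reject H₀.
The data do not give significant evidence that the true slope on daily sodium intake is below 2.5018 mmHg per unit, holding the other predictors fixed.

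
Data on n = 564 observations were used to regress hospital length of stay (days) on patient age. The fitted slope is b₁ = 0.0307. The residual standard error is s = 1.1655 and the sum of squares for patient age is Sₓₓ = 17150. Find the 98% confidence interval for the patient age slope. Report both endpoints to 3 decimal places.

(0.010, 0.051)

SE(b₁) = s/√Sₓₓ = 1.1655/√17150 = 0.0088998.
df = n − 2 = 562.
t* = t_{0.01, 562} = 2.333001.
Margin = t* × SE = 2.333001 × 0.0088998 = 0.02076.
CI: 0.0307 ± 0.02076 → (0.010, 0.051).
With 98% confidence, each one-unit increase in patient age is associated with a change of between 0.010 and 0.051 days in hospital length of stay.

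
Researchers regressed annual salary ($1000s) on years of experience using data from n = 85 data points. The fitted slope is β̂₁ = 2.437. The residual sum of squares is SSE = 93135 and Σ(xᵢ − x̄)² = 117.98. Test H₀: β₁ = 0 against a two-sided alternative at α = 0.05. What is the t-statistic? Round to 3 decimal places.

MSE = SSE/(n − 2) = 93135/83 = 1122.11.
SE(β̂₁) = √(MSE/Sₓₓ) = √(1122.11/117.98) = 3.08399.
t = 2.437 / 3.08399 = 0.790.
df = n − 2 = 83.
Two-sided p ≈ 0.4317, which is ≥ 0.05, so fail to reject H₀.
The data do not give significant evidence of an association between years of experience and annual salary.

t = 0.790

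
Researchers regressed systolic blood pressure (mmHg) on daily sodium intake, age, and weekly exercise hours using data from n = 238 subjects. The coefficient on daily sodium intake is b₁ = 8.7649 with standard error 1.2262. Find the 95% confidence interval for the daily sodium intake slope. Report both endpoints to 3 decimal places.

(6.349, 11.181)

df = n − k − 1 = 238 − 3 − 1 = 234.
t* = t_{0.025, 234} = 1.970154.
Margin = t* × SE = 1.970154 × 1.2262 = 2.41580.
CI: 8.7649 ± 2.41580 → (6.349, 11.181).
With 95% confidence, each one-unit increase in daily sodium intake is associated with a change of between 6.349 and 11.181 mmHg in systolic blood pressure, holding the other predictors fixed.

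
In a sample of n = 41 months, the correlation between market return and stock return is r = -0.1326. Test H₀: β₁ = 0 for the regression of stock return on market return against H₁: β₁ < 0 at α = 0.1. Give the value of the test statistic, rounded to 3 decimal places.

t = -0.835

t = r·√(n − 2)/√(1 − r²) = -0.1326·√39/√0.982417 = -0.835.
df = n − 2 = 39.
One-sided p ≈ 0.2043, which is ≥ 0.1, so fail to reject H₀.
The data do not give significant evidence of a linear association between market return and stock return.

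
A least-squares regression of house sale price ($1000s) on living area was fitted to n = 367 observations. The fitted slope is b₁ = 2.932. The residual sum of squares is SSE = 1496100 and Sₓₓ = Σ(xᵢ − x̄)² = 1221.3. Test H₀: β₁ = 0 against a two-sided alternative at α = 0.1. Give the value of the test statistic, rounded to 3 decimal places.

t = 1.600

MSE = SSE/(n − 2) = 1496100/365 = 4098.9.
SE(b₁) = √(MSE/Sₓₓ) = √(4098.9/1221.3) = 1.83199.
t = 2.932 / 1.83199 = 1.600.
df = n − 2 = 365.
Two-sided p ≈ 0.1104, which is ≥ 0.1, so fail to reject H₀.
The data do not give significant evidence of an association between living area and house sale price.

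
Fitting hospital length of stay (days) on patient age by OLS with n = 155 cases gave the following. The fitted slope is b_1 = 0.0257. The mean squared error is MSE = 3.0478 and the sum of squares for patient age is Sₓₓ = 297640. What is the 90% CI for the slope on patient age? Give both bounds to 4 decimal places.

(0.0204, 0.0310)

SE(b_1) = √(MSE/Sₓₓ) = √(3.0478/297640) = 0.00319998.
df = n − 2 = 153.
t* = t_{0.05, 153} = 1.654874.
Margin = t* × SE = 1.654874 × 0.00319998 = 0.005296.
CI: 0.0257 ± 0.005296 → (0.0204, 0.0310).
With 90% confidence, each one-unit increase in patient age is associated with a change of between 0.0204 and 0.0310 days in hospital length of stay.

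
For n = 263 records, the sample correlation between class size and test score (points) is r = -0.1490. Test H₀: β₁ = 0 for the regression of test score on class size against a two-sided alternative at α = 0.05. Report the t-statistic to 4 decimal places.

t = r·√(n − 2)/√(1 − r²) = -0.1490·√261/√0.977799 = -2.4343.
df = n − 2 = 261.
Two-sided p ≈ 0.0156, which is < 0.05, so reject H₀.
There is evidence of a linear association between class size and test score.

t = -2.4343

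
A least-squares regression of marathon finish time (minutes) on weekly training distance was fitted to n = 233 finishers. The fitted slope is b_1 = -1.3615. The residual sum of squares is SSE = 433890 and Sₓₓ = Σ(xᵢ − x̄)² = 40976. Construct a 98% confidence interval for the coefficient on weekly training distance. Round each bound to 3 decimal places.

MSE = SSE/(n − 2) = 433890/231 = 1878.31.
SE(b_1) = √(MSE/Sₓₓ) = √(1878.31/40976) = 0.214101.
df = n − 2 = 231.
t* = t_{0.01, 231} = 2.342599.
Margin = t* × SE = 2.342599 × 0.214101 = 0.50155.
CI: -1.3615 ± 0.50155 → (-1.863, -0.860).
With 98% confidence, each one-unit increase in weekly training distance is associated with a change of between -1.863 and -0.860 minutes in marathon finish time.

(-1.863, -0.860)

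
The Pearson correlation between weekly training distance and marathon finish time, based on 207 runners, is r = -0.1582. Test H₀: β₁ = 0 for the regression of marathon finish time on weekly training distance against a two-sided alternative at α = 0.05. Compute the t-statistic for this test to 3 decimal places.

t = r·√(n − 2)/√(1 − r²) = -0.1582·√205/√0.974973 = -2.294.
df = n − 2 = 205.
Two-sided p ≈ 0.0228, which is < 0.05, so reject H₀.
There is evidence of a linear association between weekly training distance and marathon finish time.

t = -2.294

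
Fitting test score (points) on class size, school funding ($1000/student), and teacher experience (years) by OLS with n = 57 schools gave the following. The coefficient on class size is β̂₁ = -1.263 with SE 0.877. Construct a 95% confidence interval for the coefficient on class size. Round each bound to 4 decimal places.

(-3.0220, 0.4960)

df = n − k − 1 = 57 − 3 − 1 = 53.
t* = t_{0.025, 53} = 2.005746.
Margin = t* × SE = 2.005746 × 0.877 = 1.759039.
CI: -1.263 ± 1.759039 → (-3.0220, 0.4960).
With 95% confidence, each one-unit increase in class size is associated with a change of between -3.0220 and 0.4960 points in test score, holding the other predictors fixed.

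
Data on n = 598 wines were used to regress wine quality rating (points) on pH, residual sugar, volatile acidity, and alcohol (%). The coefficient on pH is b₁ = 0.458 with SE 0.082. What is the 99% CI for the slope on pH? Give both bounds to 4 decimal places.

(0.2461, 0.6699)

df = n − k − 1 = 598 − 4 − 1 = 593.
t* = t_{0.005, 593} = 2.584145.
Margin = t* × SE = 2.584145 × 0.082 = 0.211900.
CI: 0.458 ± 0.211900 → (0.2461, 0.6699).
With 99% confidence, each one-unit increase in pH is associated with a change of between 0.2461 and 0.6699 points in wine quality rating, holding the other predictors fixed.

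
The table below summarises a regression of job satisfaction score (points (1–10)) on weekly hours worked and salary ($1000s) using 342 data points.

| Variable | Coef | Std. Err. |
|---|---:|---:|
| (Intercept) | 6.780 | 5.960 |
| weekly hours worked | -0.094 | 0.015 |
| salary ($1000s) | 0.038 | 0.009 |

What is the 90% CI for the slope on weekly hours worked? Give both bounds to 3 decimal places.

(-0.119, -0.069)

Read off: b = -0.094, SE = 0.015 for weekly hours worked.
df = n − k − 1 = 342 − 2 − 1 = 339.
t* = t_{0.05, 339} = 1.649361.
Margin = t* × SE = 1.649361 × 0.015 = 0.02474.
CI: -0.094 ± 0.02474 → (-0.119, -0.069).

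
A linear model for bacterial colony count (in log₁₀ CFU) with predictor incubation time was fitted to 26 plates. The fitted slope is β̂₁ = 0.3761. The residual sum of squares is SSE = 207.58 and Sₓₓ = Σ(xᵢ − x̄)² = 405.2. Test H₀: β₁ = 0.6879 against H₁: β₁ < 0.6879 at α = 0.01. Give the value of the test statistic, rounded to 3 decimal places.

MSE = SSE/(n − 2) = 207.58/24 = 8.64917.
SE(β̂₁) = √(MSE/Sₓₓ) = √(8.64917/405.2) = 0.146101.
t = (0.3761 − 0.6879) / 0.146101 = -2.134.
df = n − 2 = 24.
One-sided p ≈ 0.0216, which is ≥ 0.01, so fail to reject H₀.
The data do not give significant evidence that the true slope on incubation time is below 0.6879 log₁₀ CFU per unit.

t = -2.134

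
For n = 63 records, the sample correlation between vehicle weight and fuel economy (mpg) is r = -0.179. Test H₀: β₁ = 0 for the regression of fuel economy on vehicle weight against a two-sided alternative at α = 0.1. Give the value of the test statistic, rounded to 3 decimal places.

t = r·√(n − 2)/√(1 − r²) = -0.179·√61/√0.967959 = -1.421.
df = n − 2 = 61.
Two-sided p ≈ 0.1604, which is ≥ 0.1, so fail to reject H₀.
The data do not give significant evidence of a linear association between vehicle weight and fuel economy.

t = -1.421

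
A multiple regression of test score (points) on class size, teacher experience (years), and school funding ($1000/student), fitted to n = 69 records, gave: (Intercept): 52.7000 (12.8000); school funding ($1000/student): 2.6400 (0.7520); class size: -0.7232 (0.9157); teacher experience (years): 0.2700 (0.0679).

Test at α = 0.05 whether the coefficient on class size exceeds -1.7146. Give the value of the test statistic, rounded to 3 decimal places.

Read off: b = -0.7232, SE = 0.9157 for class size.
H₀: β₁ = -1.7146 vs H₁: β₁ > -1.7146.
t = (-0.7232 − (-1.7146)) / 0.9157 = 1.083.
df = n − k − 1 = 69 − 3 − 1 = 65.
One-sided p ≈ 0.1415, which is ≥ 0.05, so fail to reject H₀.
The data do not give significant evidence that the true slope on class size exceeds -1.7146 points per unit, holding the other predictors fixed.

t = 1.083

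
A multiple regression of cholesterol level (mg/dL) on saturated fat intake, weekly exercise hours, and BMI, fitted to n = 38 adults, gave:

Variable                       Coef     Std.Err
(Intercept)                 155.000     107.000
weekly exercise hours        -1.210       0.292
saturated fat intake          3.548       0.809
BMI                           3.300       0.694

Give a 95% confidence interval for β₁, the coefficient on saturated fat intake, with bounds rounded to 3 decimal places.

Read off: b = 3.548, SE = 0.809 for saturated fat intake.
df = n − k − 1 = 38 − 3 − 1 = 34.
t* = t_{0.025, 34} = 2.032245.
Margin = t* × SE = 2.032245 × 0.809 = 1.64409.
CI: 3.548 ± 1.64409 → (1.904, 5.192).

(1.904, 5.192)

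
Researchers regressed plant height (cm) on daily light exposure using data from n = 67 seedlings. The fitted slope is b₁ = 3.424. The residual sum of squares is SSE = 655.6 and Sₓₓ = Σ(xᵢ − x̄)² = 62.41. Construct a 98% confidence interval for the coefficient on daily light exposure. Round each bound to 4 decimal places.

(2.4652, 4.3828)

MSE = SSE/(n − 2) = 655.6/65 = 10.0862.
SE(b₁) = √(MSE/Sₓₓ) = √(10.0862/62.41) = 0.402009.
df = n − 2 = 65.
t* = t_{0.01, 65} = 2.385097.
Margin = t* × SE = 2.385097 × 0.402009 = 0.958830.
CI: 3.424 ± 0.958830 → (2.4652, 4.3828).
With 98% confidence, each one-unit increase in daily light exposure is associated with a change of between 2.4652 and 4.3828 cm in plant height.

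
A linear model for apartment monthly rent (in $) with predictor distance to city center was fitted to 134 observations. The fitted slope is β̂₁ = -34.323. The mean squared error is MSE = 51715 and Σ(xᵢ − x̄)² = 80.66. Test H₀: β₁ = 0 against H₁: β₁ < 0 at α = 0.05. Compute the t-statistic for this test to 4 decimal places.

t = -1.3555

SE(β̂₁) = √(MSE/Sₓₓ) = √(51715/80.66) = 25.3209.
t = -34.323 / 25.3209 = -1.3555.
df = n − 2 = 132.
One-sided p ≈ 0.0888, which is ≥ 0.05, so fail to reject H₀.
The data do not give significant evidence that the true slope on distance to city center is negative.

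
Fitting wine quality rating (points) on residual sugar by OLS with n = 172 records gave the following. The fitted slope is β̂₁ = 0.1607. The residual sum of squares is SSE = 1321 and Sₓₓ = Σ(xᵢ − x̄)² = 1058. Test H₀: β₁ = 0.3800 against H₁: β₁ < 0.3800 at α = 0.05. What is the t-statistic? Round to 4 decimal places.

t = -2.5589

MSE = SSE/(n − 2) = 1321/170 = 7.77059.
SE(β̂₁) = √(MSE/Sₓₓ) = √(7.77059/1058) = 0.0857006.
t = (0.1607 − 0.3800) / 0.0857006 = -2.5589.
df = n − 2 = 170.
One-sided p ≈ 0.0057, which is < 0.05, so reject H₀.
There is evidence that the true slope on residual sugar is below 0.3800 points per unit.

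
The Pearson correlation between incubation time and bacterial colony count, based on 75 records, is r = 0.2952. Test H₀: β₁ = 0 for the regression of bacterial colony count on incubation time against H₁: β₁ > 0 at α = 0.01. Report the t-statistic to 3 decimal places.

t = 2.640

t = r·√(n − 2)/√(1 − r²) = 0.2952·√73/√0.912857 = 2.640.
df = n − 2 = 73.
One-sided p ≈ 0.0051, which is < 0.01, so reject H₀.
There is evidence of a linear association between incubation time and bacterial colony count.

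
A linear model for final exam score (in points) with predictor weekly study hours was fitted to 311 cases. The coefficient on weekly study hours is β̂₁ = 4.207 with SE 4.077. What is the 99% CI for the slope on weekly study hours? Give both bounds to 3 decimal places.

df = n − 2 = 311 − 2 = 309.
t* = t_{0.005, 309} = 2.591833.
Margin = t* × SE = 2.591833 × 4.077 = 10.56690.
CI: 4.207 ± 10.56690 → (-6.360, 14.774).
With 99% confidence, each one-unit increase in weekly study hours is associated with a change of between -6.360 and 14.774 points in final exam score.

(-6.360, 14.774)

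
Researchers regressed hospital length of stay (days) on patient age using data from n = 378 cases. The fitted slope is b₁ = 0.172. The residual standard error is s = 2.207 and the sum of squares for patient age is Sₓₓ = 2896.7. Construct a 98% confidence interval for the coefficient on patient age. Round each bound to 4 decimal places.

SE(b₁) = s/√Sₓₓ = 2.207/√2896.7 = 0.0410063.
df = n − 2 = 376.
t* = t_{0.01, 376} = 2.336306.
Margin = t* × SE = 2.336306 × 0.0410063 = 0.095803.
CI: 0.172 ± 0.095803 → (0.0762, 0.2678).
With 98% confidence, each one-unit increase in patient age is associated with a change of between 0.0762 and 0.2678 days in hospital length of stay.

(0.0762, 0.2678)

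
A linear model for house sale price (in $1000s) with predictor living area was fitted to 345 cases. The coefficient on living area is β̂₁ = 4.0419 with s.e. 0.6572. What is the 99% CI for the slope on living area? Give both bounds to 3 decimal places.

df = n − 2 = 345 − 2 = 343.
t* = t_{0.005, 343} = 2.590239.
Margin = t* × SE = 2.590239 × 0.6572 = 1.70230.
CI: 4.0419 ± 1.70230 → (2.340, 5.744).
With 99% confidence, each one-unit increase in living area is associated with a change of between 2.340 and 5.744 $1000s in house sale price.

(2.340, 5.744)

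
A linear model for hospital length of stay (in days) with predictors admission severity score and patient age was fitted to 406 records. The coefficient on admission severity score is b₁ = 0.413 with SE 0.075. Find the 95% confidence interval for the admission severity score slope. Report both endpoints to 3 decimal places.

(0.266, 0.560)

df = n − k − 1 = 406 − 2 − 1 = 403.
t* = t_{0.025, 403} = 1.965868.
Margin = t* × SE = 1.965868 × 0.075 = 0.14744.
CI: 0.413 ± 0.14744 → (0.266, 0.560).
With 95% confidence, each one-unit increase in admission severity score is associated with a change of between 0.266 and 0.560 days in hospital length of stay, holding the other predictors fixed.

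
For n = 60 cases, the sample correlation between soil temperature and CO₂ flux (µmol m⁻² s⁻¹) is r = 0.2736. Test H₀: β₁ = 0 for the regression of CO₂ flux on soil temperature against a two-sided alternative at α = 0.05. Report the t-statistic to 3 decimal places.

t = 2.166

t = r·√(n − 2)/√(1 − r²) = 0.2736·√58/√0.925143 = 2.166.
df = n − 2 = 58.
Two-sided p ≈ 0.0344, which is < 0.05, so reject H₀.
There is evidence of a linear association between soil temperature and CO₂ flux.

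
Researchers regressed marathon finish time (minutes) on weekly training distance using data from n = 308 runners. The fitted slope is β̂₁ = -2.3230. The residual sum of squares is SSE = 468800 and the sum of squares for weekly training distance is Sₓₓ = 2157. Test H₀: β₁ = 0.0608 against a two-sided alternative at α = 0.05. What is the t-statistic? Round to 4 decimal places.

t = -2.8285

MSE = SSE/(n − 2) = 468800/306 = 1532.03.
SE(β̂₁) = √(MSE/Sₓₓ) = √(1532.03/2157) = 0.842768.
t = (-2.3230 − 0.0608) / 0.842768 = -2.8285.
df = n − 2 = 306.
Two-sided p ≈ 0.0050, which is < 0.05, so reject H₀.
There is evidence that the true slope on weekly training distance differs from 0.0608 minutes per unit.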